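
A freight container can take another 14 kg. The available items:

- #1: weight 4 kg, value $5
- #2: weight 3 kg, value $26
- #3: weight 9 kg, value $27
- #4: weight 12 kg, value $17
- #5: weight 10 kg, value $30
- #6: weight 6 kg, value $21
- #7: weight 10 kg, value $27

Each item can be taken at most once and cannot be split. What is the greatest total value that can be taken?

Check high-value combinations within 14 kg:
- #2+#5: weight 3+10=13, value 26+30=56
- #2+#3: weight 3+9=12, value 26+27=53
- #2+#7: weight 3+10=13, value 26+27=53
- #1+#2+#6: weight 4+3+6=13, value 5+26+21=52
- #2+#6: weight 3+6=9, value 26+21=47
Best: $56.

$56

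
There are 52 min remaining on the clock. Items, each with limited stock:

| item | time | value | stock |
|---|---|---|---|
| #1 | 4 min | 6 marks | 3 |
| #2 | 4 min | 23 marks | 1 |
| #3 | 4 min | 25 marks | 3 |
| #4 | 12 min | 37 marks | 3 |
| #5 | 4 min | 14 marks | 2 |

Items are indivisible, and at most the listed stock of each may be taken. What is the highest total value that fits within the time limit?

209 marks

Top feasible selections:
- 1×#2 + 3×#3 + 3×#4: time 52, value 209
- 1×#1 + 1×#2 + 3×#3 + 2×#4 + 2×#5: time 52, value 206
- 1×#2 + 3×#3 + 2×#4 + 2×#5: time 48, value 200
- 3×#3 + 3×#4 + 1×#5: time 52, value 200
Best: 209 marks.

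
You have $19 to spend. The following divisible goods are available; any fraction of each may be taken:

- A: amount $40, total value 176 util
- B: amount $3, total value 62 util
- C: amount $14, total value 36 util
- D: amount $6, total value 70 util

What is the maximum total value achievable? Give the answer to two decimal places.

Take in order of value per unit:
- B (62/3 per unit): all 3 → value 62, running total 62.00
- D (70/6 per unit): all 6 → value 70, running total 132.00
- A (176/40 per unit): 10 of 40 → value 10×176/40 = 44.0000, running total 176.00
Total 176.00.

176.00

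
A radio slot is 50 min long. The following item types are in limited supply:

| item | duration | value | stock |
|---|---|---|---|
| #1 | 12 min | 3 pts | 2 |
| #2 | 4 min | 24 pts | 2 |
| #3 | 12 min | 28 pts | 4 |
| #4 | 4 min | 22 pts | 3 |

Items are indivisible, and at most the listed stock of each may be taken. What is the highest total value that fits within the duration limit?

170 pts

Best selections within duration 50 and stock limits:
- 2×#2 + 2×#3 + 3×#4: duration 44, value 170
- 2×#2 + 3×#3 + 1×#4: duration 48, value 154
- 1×#2 + 3×#3 + 2×#4: duration 48, value 152
Best: 170 pts.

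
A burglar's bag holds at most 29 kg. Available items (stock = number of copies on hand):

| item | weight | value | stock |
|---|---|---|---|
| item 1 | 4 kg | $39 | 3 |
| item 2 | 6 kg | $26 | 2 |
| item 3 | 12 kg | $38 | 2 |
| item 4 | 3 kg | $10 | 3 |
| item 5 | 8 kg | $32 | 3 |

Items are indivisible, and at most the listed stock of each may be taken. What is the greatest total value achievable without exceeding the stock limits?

Best selections within weight 29 and stock limits:
- 3×item 1 + 1×item 2 + 1×item 4 + 1×item 5: weight 29, value 185
- 3×item 1 + 2×item 5: weight 28, value 181
- 3×item 1 + 2×item 2 + 1×item 4: weight 27, value 179
- 3×item 1 + 3×item 4 + 1×item 5: weight 29, value 179
Best: $185.

$185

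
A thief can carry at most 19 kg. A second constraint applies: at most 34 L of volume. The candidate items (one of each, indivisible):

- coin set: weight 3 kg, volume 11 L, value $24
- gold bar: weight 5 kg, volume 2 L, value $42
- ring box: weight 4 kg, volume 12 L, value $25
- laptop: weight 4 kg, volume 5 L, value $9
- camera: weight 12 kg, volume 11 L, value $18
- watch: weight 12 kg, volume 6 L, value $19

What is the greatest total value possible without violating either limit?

Feasible sets respecting both limits:
- coin set+gold bar+ring box+laptop: weight 16, volume 30, value 100
- coin set+gold bar+ring box: weight 12, volume 25, value 91
- gold bar+ring box+laptop: weight 13, volume 19, value 76
Best: $100.

$100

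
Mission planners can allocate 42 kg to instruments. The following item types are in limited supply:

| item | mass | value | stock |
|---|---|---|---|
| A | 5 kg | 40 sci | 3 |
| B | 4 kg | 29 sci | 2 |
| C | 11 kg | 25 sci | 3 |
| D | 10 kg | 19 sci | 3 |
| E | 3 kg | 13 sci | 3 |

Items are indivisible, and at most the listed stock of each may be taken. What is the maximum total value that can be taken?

236 sci

Top feasible selections:
- 3×A + 2×B + 1×D + 3×E: mass 42, value 236
- 3×A + 2×B + 1×C + 2×E: mass 40, value 229
- 3×A + 2×B + 1×D + 2×E: mass 39, value 223
Best: 236 sci.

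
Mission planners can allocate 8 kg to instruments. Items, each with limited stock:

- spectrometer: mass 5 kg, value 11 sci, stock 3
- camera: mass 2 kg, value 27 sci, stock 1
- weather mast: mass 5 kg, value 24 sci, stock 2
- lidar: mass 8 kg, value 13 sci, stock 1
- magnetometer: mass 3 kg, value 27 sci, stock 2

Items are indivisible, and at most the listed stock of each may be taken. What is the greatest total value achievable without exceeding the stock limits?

Top feasible selections:
- 1×camera + 2×magnetometer: mass 8, value 81
- 1×camera + 1×magnetometer: mass 5, value 54
- 2×magnetometer: mass 6, value 54
- 1×camera + 1×weather mast: mass 7, value 51
Best: 81 sci.

81 sci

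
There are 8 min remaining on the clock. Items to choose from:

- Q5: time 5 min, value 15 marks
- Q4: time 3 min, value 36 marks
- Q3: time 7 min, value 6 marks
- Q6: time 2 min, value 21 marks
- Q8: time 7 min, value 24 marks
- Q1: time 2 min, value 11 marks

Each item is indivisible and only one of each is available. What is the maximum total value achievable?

68 marks

This is a 0/1 knapsack; check combinations near the capacity.
- Q4+Q6+Q1: time 3+2+2=7, value 36+21+11=68
- Q4+Q6: time 3+2=5, value 36+21=57
- Q5+Q4: time 5+3=8, value 15+36=51
- Q4+Q1: time 3+2=5, value 36+11=47
- Q4: time 3, value 36
Best: 68 marks.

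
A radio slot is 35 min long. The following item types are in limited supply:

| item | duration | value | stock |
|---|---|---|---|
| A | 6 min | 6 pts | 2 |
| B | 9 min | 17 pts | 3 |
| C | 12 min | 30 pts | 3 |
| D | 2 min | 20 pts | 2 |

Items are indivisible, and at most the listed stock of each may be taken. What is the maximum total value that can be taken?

Top feasible selections:
- 1×A + 2×C + 2×D: duration 34, value 106
- 2×B + 1×C + 2×D: duration 34, value 104
Best: 106 pts.

106 pts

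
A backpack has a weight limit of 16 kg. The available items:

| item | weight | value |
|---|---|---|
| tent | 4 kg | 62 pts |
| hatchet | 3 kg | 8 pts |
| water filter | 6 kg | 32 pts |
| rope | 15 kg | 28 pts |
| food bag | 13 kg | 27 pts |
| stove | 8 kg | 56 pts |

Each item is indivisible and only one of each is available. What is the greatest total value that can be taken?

126 pts

This is a 0/1 knapsack; check combinations near the capacity.
- tent+hatchet+stove: weight 4+3+8=15, value 62+8+56=126
- tent+stove: weight 4+8=12, value 62+56=118
- tent+hatchet+water filter: weight 4+3+6=13, value 62+8+32=102
- tent+water filter: weight 4+6=10, value 62+32=94
- water filter+stove: weight 6+8=14, value 32+56=88
Best: 126 pts.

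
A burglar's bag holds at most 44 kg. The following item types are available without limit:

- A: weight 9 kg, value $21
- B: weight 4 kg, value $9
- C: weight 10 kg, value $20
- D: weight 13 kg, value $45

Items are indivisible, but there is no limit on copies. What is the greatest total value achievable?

Best value-per-unit is D at 45/13; filling with it alone gives 3×45 = 135.
Optimal mix: 1×B + 3×D → weight 43, value 144.

$144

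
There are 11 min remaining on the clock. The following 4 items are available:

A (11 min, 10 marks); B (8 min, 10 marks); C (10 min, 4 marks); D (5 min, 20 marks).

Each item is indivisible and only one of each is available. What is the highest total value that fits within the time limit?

Check high-value combinations within 11 min:
- D: time 5, value 20
- B: time 8, value 10
- A: time 11, value 10
- C: time 10, value 4
Best: 20 marks.

20 marks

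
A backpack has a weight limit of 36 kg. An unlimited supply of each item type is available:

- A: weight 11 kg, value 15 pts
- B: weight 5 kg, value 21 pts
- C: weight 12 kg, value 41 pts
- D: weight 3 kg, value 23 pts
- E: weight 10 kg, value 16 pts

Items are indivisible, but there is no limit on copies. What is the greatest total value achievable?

276 pts

Best value-per-unit is D at 23/3, and filling with it alone uses weight 12×3=36. No mix of the others beats 12×23 = 276.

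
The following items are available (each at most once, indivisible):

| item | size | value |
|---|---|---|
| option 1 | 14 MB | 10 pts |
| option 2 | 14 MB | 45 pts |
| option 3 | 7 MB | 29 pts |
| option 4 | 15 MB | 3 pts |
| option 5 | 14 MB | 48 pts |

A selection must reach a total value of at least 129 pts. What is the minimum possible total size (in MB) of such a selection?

Subsets with value ≥ 129, sorted by total size:
- option 1+option 2+option 3+option 5: size 49, value 132
- option 1+option 2+option 3+option 4+option 5: size 64, value 135
Minimum size: 49 MB.

49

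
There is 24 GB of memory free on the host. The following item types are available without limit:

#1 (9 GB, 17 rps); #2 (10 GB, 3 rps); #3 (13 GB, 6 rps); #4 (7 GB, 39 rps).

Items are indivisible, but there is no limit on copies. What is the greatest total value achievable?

Best value-per-unit is #4 at 39/7, and filling with it alone uses memory 3×7=21. No mix of the others beats 3×39 = 117.

117 rps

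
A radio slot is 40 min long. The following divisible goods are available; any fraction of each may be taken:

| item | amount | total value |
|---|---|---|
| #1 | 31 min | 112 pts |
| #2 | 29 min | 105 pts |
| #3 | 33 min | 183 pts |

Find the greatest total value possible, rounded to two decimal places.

208.34

Take in order of value per unit:
- #3 (183/33 per unit): all 33 → value 183, running total 183.00
- #2 (105/29 per unit): 7 of 29 → value 7×105/29 = 25.3448, running total 208.34
Total 208.34.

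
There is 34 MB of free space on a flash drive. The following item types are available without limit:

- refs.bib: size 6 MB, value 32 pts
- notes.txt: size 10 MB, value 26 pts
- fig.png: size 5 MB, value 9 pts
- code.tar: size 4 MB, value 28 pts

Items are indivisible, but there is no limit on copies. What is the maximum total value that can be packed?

228 pts

Best value-per-unit is code.tar at 28/4; filling with it alone gives 8×28 = 224.
Optimal mix: 1×refs.bib + 7×code.tar → size 34, value 228.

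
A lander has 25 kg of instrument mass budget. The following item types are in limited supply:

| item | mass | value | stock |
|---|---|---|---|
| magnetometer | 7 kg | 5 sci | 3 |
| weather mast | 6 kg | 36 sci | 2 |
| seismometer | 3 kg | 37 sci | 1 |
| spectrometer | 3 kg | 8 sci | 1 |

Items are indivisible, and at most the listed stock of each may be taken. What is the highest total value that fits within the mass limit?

Best selections within mass 25 and stock limits:
- 1×magnetometer + 2×weather mast + 1×seismometer + 1×spectrometer: mass 25, value 122
- 2×weather mast + 1×seismometer + 1×spectrometer: mass 18, value 117
- 1×magnetometer + 2×weather mast + 1×seismometer: mass 22, value 114
- 2×weather mast + 1×seismometer: mass 15, value 109
Best: 122 sci.

122 sci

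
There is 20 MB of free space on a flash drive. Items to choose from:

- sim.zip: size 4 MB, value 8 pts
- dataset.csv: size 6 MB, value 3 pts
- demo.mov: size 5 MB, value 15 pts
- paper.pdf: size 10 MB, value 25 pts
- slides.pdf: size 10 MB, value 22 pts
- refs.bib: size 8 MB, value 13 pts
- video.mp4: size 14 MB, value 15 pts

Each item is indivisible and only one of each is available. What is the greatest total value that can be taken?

48 pts

Check high-value combinations within 20 MB:
- sim.zip+demo.mov+paper.pdf: size 4+5+10=19, value 8+15+25=48
- paper.pdf+slides.pdf: size 10+10=20, value 25+22=47
- sim.zip+demo.mov+slides.pdf: size 4+5+10=19, value 8+15+22=45
- demo.mov+paper.pdf: size 5+10=15, value 15+25=40
- paper.pdf+refs.bib: size 10+8=18, value 25+13=38
Best: 48 pts.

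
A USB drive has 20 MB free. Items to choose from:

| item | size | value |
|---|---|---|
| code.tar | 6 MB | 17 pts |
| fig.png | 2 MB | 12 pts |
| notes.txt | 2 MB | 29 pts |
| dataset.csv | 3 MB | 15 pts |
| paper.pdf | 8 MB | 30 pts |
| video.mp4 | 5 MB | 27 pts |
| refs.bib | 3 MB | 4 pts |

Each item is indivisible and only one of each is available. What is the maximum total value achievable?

113 pts

Check high-value combinations within 20 MB:
- fig.png+notes.txt+dataset.csv+paper.pdf+video.mp4: size 2+2+3+8+5=20, value 12+29+15+30+27=113
- fig.png+notes.txt+paper.pdf+video.mp4+refs.bib: size 2+2+8+5+3=20, value 12+29+30+27+4=102
- notes.txt+dataset.csv+paper.pdf+video.mp4: size 2+3+8+5=18, value 29+15+30+27=101
- code.tar+fig.png+notes.txt+dataset.csv+video.mp4: size 6+2+2+3+5=18, value 17+12+29+15+27=100
- fig.png+notes.txt+paper.pdf+video.mp4: size 2+2+8+5=17, value 12+29+30+27=98
Best: 113 pts.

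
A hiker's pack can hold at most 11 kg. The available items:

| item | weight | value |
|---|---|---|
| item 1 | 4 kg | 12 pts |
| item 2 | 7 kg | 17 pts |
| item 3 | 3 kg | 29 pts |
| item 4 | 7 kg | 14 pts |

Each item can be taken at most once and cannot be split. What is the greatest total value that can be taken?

Check high-value combinations within 11 kg:
- item 2+item 3: weight 7+3=10, value 17+29=46
- item 3+item 4: weight 3+7=10, value 29+14=43
- item 1+item 3: weight 4+3=7, value 12+29=41
- item 3: weight 3, value 29
Best: 46 pts.

46 pts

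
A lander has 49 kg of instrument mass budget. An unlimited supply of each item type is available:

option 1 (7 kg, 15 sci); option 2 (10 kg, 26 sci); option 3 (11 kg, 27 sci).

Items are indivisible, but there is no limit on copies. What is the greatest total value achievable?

121 sci

Best value-per-unit is option 2 at 26/10; filling with it alone gives 4×26 = 104.
Optimal mix: 1×option 1 + 2×option 2 + 2×option 3 → mass 49, value 121.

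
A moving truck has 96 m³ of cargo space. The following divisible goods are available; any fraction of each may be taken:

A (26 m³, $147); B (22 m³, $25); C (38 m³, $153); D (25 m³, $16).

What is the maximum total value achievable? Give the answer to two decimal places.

Take in order of value per unit:
- A (147/26 per unit): all 26 → value 147, running total 147.00
- C (153/38 per unit): all 38 → value 153, running total 300.00
- B (25/22 per unit): all 22 → value 25, running total 325.00
- D (16/25 per unit): 10 of 25 → value 10×16/25 = 6.4000, running total 331.40
Total 331.40.

331.40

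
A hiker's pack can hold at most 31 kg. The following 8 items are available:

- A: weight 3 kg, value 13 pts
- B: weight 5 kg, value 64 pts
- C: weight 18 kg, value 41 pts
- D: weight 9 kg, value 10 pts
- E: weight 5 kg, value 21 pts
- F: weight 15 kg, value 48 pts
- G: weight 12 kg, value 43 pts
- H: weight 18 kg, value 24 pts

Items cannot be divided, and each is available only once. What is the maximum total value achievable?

146 pts

This is a 0/1 knapsack; check combinations near the capacity.
- A+B+E+F: weight 3+5+5+15=28, value 13+64+21+48=146
- A+B+E+G: weight 3+5+5+12=25, value 13+64+21+43=141
- A+B+C+E: weight 3+5+18+5=31, value 13+64+41+21=139
Best: 146 pts.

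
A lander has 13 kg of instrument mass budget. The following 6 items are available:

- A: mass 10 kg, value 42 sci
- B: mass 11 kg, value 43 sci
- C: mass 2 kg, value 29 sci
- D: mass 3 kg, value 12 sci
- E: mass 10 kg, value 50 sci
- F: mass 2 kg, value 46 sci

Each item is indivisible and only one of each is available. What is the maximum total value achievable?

96 sci

Check high-value combinations within 13 kg:
- E+F: mass 10+2=12, value 50+46=96
- B+F: mass 11+2=13, value 43+46=89
- A+F: mass 10+2=12, value 42+46=88
Best: 96 sci.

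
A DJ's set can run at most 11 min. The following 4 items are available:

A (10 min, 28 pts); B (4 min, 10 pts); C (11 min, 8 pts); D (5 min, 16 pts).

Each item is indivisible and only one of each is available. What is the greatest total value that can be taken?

28 pts

Check high-value combinations within 11 min:
- A: duration 10, value 28
- B+D: duration 4+5=9, value 10+16=26
- D: duration 5, value 16
Best: 28 pts.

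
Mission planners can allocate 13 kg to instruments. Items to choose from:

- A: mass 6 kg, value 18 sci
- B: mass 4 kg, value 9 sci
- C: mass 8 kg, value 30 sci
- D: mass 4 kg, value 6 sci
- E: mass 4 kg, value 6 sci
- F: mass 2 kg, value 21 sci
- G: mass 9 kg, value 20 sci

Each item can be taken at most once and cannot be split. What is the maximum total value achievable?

Check high-value combinations within 13 kg:
- C+F: mass 8+2=10, value 30+21=51
- A+B+F: mass 6+4+2=12, value 18+9+21=48
- A+D+F: mass 6+4+2=12, value 18+6+21=45
- A+E+F: mass 6+4+2=12, value 18+6+21=45
Best: 51 sci.

51 sci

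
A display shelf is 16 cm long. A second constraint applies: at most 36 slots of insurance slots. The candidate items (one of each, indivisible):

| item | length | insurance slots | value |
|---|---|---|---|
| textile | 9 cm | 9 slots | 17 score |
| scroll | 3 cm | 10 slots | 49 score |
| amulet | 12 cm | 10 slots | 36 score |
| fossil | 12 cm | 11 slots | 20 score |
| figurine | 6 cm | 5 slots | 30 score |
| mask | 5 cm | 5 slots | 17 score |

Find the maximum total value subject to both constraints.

96 score

Feasible sets respecting both limits:
- scroll+figurine+mask: length 14, insurance slots 20, value 96
- scroll+amulet: length 15, insurance slots 20, value 85
- scroll+figurine: length 9, insurance slots 15, value 79
- scroll+fossil: length 15, insurance slots 21, value 69
Best: 96 score.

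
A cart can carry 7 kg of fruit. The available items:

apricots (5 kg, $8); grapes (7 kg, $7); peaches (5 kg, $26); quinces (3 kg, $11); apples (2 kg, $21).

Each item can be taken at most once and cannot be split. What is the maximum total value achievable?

Check high-value combinations within 7 kg:
- peaches+apples: weight 5+2=7, value 26+21=47
- quinces+apples: weight 3+2=5, value 11+21=32
- apricots+apples: weight 5+2=7, value 8+21=29
- peaches: weight 5, value 26
- apples: weight 2, value 21
Best: $47.

$47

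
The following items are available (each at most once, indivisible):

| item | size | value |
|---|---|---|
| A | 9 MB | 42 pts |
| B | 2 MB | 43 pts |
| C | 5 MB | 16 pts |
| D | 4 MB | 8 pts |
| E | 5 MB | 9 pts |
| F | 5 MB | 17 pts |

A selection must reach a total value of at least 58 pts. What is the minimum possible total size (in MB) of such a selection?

Subsets with value ≥ 58, sorted by total size:
- B+F: size 7, value 60
- B+C: size 7, value 59
- A+B: size 11, value 85
Minimum size: 7 MB.

7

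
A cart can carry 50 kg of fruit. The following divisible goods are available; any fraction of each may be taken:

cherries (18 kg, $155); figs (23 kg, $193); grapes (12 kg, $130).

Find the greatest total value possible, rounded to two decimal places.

452.83

Take in order of value per unit:
- grapes (130/12 per unit): all 12 → value 130, running total 130.00
- cherries (155/18 per unit): all 18 → value 155, running total 285.00
- figs (193/23 per unit): 20 of 23 → value 20×193/23 = 167.8261, running total 452.83
Total 452.83.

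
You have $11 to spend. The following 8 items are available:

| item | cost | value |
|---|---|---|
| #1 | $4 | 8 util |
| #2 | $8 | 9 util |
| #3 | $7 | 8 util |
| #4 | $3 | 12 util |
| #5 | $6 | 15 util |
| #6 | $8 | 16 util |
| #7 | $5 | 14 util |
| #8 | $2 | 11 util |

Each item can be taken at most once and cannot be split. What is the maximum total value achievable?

This is a 0/1 knapsack; check combinations near the capacity.
- #4+#5+#8: cost 3+6+2=11, value 12+15+11=38
- #4+#7+#8: cost 3+5+2=10, value 12+14+11=37
- #1+#7+#8: cost 4+5+2=11, value 8+14+11=33
- #1+#4+#8: cost 4+3+2=9, value 8+12+11=31
Best: 38 util.

38 util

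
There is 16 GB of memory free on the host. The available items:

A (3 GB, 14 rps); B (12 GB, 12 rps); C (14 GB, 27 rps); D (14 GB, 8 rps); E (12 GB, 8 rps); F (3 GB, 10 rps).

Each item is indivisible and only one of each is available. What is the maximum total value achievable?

Check high-value combinations within 16 GB:
- C: memory 14, value 27
- A+B: memory 3+12=15, value 14+12=26
- A+F: memory 3+3=6, value 14+10=24
Best: 27 rps.

27 rps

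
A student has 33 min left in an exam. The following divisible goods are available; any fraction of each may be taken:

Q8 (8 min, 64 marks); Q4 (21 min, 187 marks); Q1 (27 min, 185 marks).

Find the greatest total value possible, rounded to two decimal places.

278.41

Take in order of value per unit:
- Q4 (187/21 per unit): all 21 → value 187, running total 187.00
- Q8 (64/8 per unit): all 8 → value 64, running total 251.00
- Q1 (185/27 per unit): 4 of 27 → value 4×185/27 = 27.4074, running total 278.41
Total 278.41.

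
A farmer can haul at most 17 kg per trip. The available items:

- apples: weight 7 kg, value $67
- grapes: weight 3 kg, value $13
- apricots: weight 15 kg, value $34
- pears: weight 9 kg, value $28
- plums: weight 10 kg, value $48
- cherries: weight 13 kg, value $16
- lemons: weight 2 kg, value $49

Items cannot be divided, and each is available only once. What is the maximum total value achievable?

$129

Check high-value combinations within 17 kg:
- apples+grapes+lemons: weight 7+3+2=12, value 67+13+49=129
- apples+lemons: weight 7+2=9, value 67+49=116
- apples+plums: weight 7+10=17, value 67+48=115
- grapes+plums+lemons: weight 3+10+2=15, value 13+48+49=110
Best: $129.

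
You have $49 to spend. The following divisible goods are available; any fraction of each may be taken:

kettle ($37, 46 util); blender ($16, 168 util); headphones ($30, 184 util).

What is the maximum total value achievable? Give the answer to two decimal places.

355.73

Take in order of value per unit:
- blender (168/16 per unit): all 16 → value 168, running total 168.00
- headphones (184/30 per unit): all 30 → value 184, running total 352.00
- kettle (46/37 per unit): 3 of 37 → value 3×46/37 = 3.7297, running total 355.73
Total 355.73.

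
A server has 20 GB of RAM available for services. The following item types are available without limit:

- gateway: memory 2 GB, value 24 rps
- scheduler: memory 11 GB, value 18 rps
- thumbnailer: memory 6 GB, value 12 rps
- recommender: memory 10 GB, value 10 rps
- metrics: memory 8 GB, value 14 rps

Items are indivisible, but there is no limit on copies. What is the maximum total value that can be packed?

240 rps

Best value-per-unit is gateway at 24/2, and filling with it alone uses memory 10×2=20. No mix of the others beats 10×24 = 240.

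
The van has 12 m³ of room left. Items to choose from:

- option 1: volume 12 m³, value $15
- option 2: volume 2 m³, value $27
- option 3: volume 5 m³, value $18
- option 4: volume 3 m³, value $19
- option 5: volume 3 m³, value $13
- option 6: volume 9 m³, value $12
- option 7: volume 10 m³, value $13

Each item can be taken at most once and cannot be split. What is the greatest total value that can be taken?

Check high-value combinations within 12 m³:
- option 2+option 3+option 4: volume 2+5+3=10, value 27+18+19=64
- option 2+option 4+option 5: volume 2+3+3=8, value 27+19+13=59
- option 2+option 3+option 5: volume 2+5+3=10, value 27+18+13=58
- option 3+option 4+option 5: volume 5+3+3=11, value 18+19+13=50
- option 2+option 4: volume 2+3=5, value 27+19=46
Best: $64.

$64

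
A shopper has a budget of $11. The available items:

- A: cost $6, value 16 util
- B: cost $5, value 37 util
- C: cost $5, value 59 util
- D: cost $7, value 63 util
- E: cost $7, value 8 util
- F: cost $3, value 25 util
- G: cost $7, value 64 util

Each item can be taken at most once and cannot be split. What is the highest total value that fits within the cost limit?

Check high-value combinations within $11:
- B+C: cost 5+5=10, value 37+59=96
- F+G: cost 3+7=10, value 25+64=89
- D+F: cost 7+3=10, value 63+25=88
- C+F: cost 5+3=8, value 59+25=84
Best: 96 util.

96 util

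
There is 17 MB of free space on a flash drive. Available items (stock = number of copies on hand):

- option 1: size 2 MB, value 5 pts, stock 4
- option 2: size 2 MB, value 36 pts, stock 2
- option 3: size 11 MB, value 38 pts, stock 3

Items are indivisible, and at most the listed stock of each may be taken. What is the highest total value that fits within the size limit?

115 pts

Top feasible selections:
- 1×option 1 + 2×option 2 + 1×option 3: size 17, value 115
- 2×option 2 + 1×option 3: size 15, value 110
- 4×option 1 + 2×option 2: size 12, value 92
Best: 115 pts.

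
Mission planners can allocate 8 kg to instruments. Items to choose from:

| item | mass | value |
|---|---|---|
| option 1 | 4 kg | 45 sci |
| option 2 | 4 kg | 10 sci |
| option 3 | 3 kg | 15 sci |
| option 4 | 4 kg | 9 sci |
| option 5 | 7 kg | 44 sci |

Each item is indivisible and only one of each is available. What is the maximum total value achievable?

Check high-value combinations within 8 kg:
- option 1+option 3: mass 4+3=7, value 45+15=60
- option 1+option 2: mass 4+4=8, value 45+10=55
- option 1+option 4: mass 4+4=8, value 45+9=54
- option 1: mass 4, value 45
Best: 60 sci.

60 sci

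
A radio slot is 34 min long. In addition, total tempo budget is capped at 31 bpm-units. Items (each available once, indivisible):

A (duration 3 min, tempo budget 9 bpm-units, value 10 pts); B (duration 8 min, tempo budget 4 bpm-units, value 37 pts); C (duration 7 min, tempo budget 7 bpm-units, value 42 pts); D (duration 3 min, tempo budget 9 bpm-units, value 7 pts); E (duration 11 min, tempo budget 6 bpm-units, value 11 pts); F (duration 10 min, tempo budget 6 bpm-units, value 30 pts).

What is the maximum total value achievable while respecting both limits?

Feasible sets respecting both limits:
- A+B+C+F: duration 28, tempo budget 26, value 119
- B+C+D+F: duration 28, tempo budget 26, value 116
- B+C+F: duration 25, tempo budget 17, value 109
Best: 119 pts.

119 pts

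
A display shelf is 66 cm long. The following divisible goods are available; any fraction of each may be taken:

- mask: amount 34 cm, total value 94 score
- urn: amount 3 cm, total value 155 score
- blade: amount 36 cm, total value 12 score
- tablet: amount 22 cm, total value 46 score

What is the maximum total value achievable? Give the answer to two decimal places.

297.33

Take in order of value per unit:
- urn (155/3 per unit): all 3 → value 155, running total 155.00
- mask (94/34 per unit): all 34 → value 94, running total 249.00
- tablet (46/22 per unit): all 22 → value 46, running total 295.00
- blade (12/36 per unit): 7 of 36 → value 7×12/36 = 2.3333, running total 297.33
Total 297.33.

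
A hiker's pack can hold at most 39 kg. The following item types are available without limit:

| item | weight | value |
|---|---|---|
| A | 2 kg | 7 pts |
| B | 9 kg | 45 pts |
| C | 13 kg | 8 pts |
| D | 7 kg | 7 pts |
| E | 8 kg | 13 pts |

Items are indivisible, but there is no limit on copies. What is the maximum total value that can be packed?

187 pts

Best value-per-unit is B at 45/9; filling with it alone gives 4×45 = 180.
Optimal mix: 1×A + 4×B → weight 38, value 187.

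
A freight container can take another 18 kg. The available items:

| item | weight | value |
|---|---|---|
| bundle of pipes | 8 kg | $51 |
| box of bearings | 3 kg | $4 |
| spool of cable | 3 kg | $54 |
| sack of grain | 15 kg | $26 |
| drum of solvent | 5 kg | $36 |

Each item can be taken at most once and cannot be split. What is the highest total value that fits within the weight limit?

This is a 0/1 knapsack; check combinations near the capacity.
- bundle of pipes+spool of cable+drum of solvent: weight 8+3+5=16, value 51+54+36=141
- bundle of pipes+box of bearings+spool of cable: weight 8+3+3=14, value 51+4+54=109
- bundle of pipes+spool of cable: weight 8+3=11, value 51+54=105
- box of bearings+spool of cable+drum of solvent: weight 3+3+5=11, value 4+54+36=94
- bundle of pipes+box of bearings+drum of solvent: weight 8+3+5=16, value 51+4+36=91
Best: $141.

$141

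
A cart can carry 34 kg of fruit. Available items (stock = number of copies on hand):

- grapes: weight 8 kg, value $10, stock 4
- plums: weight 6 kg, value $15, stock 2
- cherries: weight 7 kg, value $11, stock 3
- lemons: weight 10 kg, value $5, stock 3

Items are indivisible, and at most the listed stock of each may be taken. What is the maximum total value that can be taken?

$63

Best selections within weight 34 and stock limits:
- 2×plums + 3×cherries: weight 33, value 63
- 1×grapes + 2×plums + 2×cherries: weight 34, value 62
- 2×plums + 2×cherries: weight 26, value 52
Best: $63.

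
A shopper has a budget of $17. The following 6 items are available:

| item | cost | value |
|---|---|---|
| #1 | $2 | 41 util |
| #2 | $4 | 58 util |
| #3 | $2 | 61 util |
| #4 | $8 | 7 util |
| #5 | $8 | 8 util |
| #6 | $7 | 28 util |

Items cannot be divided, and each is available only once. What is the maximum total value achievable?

Check high-value combinations within $17:
- #1+#2+#3+#6: cost 2+4+2+7=15, value 41+58+61+28=188
- #1+#2+#3+#5: cost 2+4+2+8=16, value 41+58+61+8=168
- #1+#2+#3+#4: cost 2+4+2+8=16, value 41+58+61+7=167
Best: 188 util.

188 util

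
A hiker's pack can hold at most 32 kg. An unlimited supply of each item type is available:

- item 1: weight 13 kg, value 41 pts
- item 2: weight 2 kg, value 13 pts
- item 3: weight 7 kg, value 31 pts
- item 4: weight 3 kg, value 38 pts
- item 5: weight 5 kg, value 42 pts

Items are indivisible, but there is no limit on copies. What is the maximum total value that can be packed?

393 pts

Best value-per-unit is item 4 at 38/3; filling with it alone gives 10×38 = 380.
Optimal mix: 1×item 2 + 10×item 4 → weight 32, value 393.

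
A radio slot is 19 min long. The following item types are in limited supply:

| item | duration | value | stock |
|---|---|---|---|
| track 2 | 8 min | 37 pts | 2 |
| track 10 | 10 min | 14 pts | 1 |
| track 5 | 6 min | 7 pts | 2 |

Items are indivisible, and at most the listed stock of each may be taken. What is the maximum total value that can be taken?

74 pts

Top feasible selections:
- 2×track 2: duration 16, value 74
- 1×track 2 + 1×track 10: duration 18, value 51
Best: 74 pts.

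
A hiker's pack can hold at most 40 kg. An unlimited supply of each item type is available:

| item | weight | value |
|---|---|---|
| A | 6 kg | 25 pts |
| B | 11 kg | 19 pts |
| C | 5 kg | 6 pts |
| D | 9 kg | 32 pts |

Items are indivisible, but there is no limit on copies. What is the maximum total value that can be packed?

Best value-per-unit is A at 25/6; filling with it alone gives 6×25 = 150.
Optimal mix: 5×A + 1×D → weight 39, value 157.

157 pts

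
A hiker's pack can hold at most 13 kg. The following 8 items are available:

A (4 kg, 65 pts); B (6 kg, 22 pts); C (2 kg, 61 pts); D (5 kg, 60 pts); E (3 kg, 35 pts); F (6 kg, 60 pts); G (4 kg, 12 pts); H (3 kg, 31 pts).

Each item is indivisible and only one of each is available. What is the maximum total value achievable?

Check high-value combinations within 13 kg:
- A+C+E+H: weight 4+2+3+3=12, value 65+61+35+31=192
- C+D+E+H: weight 2+5+3+3=13, value 61+60+35+31=187
- A+C+D: weight 4+2+5=11, value 65+61+60=186
- A+C+F: weight 4+2+6=12, value 65+61+60=186
Best: 192 pts.

192 pts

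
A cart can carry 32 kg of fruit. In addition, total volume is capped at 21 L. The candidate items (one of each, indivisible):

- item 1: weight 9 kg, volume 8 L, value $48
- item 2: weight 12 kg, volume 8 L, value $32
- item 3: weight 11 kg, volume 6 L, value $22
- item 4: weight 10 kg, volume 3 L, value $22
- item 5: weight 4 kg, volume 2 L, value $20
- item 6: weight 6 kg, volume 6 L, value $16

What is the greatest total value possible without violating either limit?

$106

Feasible sets respecting both limits:
- item 1+item 4+item 5+item 6: weight 29, volume 19, value 106
- item 1+item 2+item 4: weight 31, volume 19, value 102
- item 1+item 2+item 5: weight 25, volume 18, value 100
Best: $106.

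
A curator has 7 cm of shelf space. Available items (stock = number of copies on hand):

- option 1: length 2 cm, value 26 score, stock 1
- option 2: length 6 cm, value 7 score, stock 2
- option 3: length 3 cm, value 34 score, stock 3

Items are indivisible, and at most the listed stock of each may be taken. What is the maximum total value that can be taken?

68 score

Best selections within length 7 and stock limits:
- 2×option 3: length 6, value 68
- 1×option 1 + 1×option 3: length 5, value 60
- 1×option 3: length 3, value 34
Best: 68 score.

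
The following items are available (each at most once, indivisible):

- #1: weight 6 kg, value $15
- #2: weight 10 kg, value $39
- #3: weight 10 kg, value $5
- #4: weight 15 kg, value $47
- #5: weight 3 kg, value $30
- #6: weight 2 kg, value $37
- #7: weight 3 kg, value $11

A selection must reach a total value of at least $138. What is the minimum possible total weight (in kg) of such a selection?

Subsets with value ≥ 138, sorted by total weight:
- #1+#4+#5+#6+#7: weight 29, value 140
- #2+#4+#5+#6: weight 30, value 153
Minimum weight: 29 kg.

29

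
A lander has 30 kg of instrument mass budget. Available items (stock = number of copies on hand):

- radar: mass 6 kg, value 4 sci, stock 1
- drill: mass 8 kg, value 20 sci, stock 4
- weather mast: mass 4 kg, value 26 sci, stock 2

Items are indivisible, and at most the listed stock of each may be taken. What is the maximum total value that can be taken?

96 sci

Top feasible selections:
- 1×radar + 2×drill + 2×weather mast: mass 30, value 96
- 2×drill + 2×weather mast: mass 24, value 92
Best: 96 sci.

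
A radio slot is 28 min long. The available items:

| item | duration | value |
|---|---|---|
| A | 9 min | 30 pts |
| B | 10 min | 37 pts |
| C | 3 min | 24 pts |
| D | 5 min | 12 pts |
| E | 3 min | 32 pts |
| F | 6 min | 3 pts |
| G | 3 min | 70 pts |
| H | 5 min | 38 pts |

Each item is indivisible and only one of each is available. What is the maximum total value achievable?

Check high-value combinations within 28 min:
- A+C+D+E+G+H: duration 9+3+5+3+3+5=28, value 30+24+12+32+70+38=206
- B+C+E+G+H: duration 10+3+3+3+5=24, value 37+24+32+70+38=201
- A+C+E+G+H: duration 9+3+3+3+5=23, value 30+24+32+70+38=194
Best: 206 pts.

206 pts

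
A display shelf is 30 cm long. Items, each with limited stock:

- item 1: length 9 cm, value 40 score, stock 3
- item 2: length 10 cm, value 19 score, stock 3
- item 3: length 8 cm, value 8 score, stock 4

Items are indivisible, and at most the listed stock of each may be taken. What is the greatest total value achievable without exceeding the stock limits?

Top feasible selections:
- 3×item 1: length 27, value 120
- 2×item 1 + 1×item 2: length 28, value 99
- 2×item 1 + 1×item 3: length 26, value 88
- 2×item 1: length 18, value 80
Best: 120 score.

120 score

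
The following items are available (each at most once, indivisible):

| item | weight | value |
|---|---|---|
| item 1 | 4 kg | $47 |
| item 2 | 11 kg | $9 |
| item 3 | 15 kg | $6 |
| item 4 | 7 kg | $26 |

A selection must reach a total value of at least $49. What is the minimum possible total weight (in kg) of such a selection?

Subsets with value ≥ 49, sorted by total weight:
- item 1+item 4: weight 11, value 73
- item 1+item 2: weight 15, value 56
- item 1+item 3: weight 19, value 53
- item 1+item 2+item 4: weight 22, value 82
Minimum weight: 11 kg.

11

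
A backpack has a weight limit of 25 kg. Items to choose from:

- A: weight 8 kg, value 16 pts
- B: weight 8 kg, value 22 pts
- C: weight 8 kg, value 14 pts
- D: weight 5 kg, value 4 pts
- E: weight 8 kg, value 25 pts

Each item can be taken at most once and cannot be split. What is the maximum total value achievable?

This is a 0/1 knapsack; check combinations near the capacity.
- A+B+E: weight 8+8+8=24, value 16+22+25=63
- B+C+E: weight 8+8+8=24, value 22+14+25=61
- A+C+E: weight 8+8+8=24, value 16+14+25=55
- A+B+C: weight 8+8+8=24, value 16+22+14=52
- B+D+E: weight 8+5+8=21, value 22+4+25=51
Best: 63 pts.

63 pts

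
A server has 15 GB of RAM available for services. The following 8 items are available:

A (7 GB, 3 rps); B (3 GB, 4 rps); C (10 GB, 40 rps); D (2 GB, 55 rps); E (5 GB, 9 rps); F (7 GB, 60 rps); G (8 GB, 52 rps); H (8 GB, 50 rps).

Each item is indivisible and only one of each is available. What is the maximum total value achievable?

124 rps

This is a 0/1 knapsack; check combinations near the capacity.
- D+E+F: memory 2+5+7=14, value 55+9+60=124
- B+D+F: memory 3+2+7=12, value 4+55+60=119
- D+E+G: memory 2+5+8=15, value 55+9+52=116
- D+F: memory 2+7=9, value 55+60=115
- D+E+H: memory 2+5+8=15, value 55+9+50=114
Best: 124 rps.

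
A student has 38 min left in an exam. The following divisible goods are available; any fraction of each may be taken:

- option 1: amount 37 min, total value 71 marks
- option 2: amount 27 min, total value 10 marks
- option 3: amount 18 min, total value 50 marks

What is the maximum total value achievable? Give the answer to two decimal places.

88.38

Take in order of value per unit:
- option 3 (50/18 per unit): all 18 → value 50, running total 50.00
- option 1 (71/37 per unit): 20 of 37 → value 20×71/37 = 38.3784, running total 88.38
Total 88.38.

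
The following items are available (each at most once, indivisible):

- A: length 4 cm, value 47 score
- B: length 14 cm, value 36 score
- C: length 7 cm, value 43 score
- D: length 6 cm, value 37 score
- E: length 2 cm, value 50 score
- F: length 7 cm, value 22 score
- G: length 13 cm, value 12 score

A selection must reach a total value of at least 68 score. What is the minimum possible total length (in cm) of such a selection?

6

Subsets with value ≥ 68, sorted by total length:
- A+E: length 6, value 97
- D+E: length 8, value 87
Minimum length: 6 cm.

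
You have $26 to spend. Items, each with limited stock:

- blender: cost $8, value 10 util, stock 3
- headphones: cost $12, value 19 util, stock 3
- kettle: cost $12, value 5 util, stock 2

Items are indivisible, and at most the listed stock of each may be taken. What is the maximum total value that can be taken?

38 util

Top feasible selections:
- 2×headphones: cost 24, value 38
- 3×blender: cost 24, value 30
Best: 38 util.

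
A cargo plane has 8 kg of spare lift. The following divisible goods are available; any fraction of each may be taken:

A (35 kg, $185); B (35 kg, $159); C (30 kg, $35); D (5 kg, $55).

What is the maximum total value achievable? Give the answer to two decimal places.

Take in order of value per unit:
- D (55/5 per unit): all 5 → value 55, running total 55.00
- A (185/35 per unit): 3 of 35 → value 3×185/35 = 15.8571, running total 70.86
Total 70.86.

70.86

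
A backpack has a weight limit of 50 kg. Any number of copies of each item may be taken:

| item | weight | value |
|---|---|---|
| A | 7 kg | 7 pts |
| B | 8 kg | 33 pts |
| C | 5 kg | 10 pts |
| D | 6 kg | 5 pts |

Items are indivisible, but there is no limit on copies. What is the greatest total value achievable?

198 pts

Best value-per-unit is B at 33/8, and filling with it alone uses weight 6×8=48. No mix of the others beats 6×33 = 198.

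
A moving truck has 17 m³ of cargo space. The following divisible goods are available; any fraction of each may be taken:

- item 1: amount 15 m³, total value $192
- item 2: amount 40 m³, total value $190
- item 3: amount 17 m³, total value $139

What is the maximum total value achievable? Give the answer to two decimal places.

Take in order of value per unit:
- item 1 (192/15 per unit): all 15 → value 192, running total 192.00
- item 3 (139/17 per unit): 2 of 17 → value 2×139/17 = 16.3529, running total 208.35
Total 208.35.

208.35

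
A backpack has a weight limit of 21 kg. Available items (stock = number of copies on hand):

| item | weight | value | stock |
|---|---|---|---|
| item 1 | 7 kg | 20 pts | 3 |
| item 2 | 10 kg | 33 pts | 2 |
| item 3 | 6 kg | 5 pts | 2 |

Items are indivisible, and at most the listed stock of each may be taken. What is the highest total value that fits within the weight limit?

Top feasible selections:
- 2×item 2: weight 20, value 66
- 3×item 1: weight 21, value 60
- 1×item 1 + 1×item 2: weight 17, value 53
- 2×item 1 + 1×item 3: weight 20, value 45
Best: 66 pts.

66 pts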